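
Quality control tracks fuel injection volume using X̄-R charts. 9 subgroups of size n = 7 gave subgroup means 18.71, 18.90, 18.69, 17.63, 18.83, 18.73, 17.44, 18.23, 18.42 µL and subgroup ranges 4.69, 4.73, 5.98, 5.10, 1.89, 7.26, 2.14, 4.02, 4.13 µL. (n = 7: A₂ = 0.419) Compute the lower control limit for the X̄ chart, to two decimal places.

X̄̄ = (18.71 + 18.90 + 18.69 + 17.63 + 18.83 + 18.73 + 17.44 + 18.23 + 18.42) / 9 = 165.5800 / 9 = 18.3978
R̄ = (4.69 + 4.73 + 5.98 + 5.10 + 1.89 + 7.26 + 2.14 + 4.02 + 4.13) / 9 = 39.9400 / 9 = 4.4378
LCL = X̄̄ − A₂·R̄ = 18.3978 − 0.419 × 4.4378 = 16.5383

16.54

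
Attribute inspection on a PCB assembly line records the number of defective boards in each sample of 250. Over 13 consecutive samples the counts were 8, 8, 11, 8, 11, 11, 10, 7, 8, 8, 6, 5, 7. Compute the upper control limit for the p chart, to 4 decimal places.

p̄ = Σdᵢ / (k·n) = 108 / (13 × 250) = 0.03323
UCL = p̄ + 3·√(p̄(1−p̄)/n) = 0.03323 + 3 × √(0.03323×0.96677/250) = 0.03323 + 3 × 0.01134 = 0.06724

0.0672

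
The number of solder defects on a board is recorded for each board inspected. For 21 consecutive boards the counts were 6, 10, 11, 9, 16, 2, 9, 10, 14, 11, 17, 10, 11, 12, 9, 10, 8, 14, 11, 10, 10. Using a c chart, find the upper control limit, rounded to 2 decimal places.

c̄ = (6 + 10 + 11 + 9 + 16 + 2 + 9 + 10 + 14 + 11 + 17 + 10 + 11 + 12 + 9 + 10 + 8 + 14 + 11 + 10 + 10) / 21 = 220 / 21 = 10.4762
UCL = c̄ + 3√c̄ = 10.4762 + 3 × √10.4762 = 10.4762 + 3 × 3.2367 = 20.1863

20.19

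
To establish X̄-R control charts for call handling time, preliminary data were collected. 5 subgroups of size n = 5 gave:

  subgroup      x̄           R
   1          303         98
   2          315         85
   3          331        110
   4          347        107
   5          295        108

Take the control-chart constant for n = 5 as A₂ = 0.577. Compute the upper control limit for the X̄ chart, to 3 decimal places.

X̄̄ = (303 + 315 + 331 + 347 + 295) / 5 = 1591.0000 / 5 = 318.2000
R̄ = (98 + 85 + 110 + 107 + 108) / 5 = 508.0000 / 5 = 101.6000
UCL = X̄̄ + A₂·R̄ = 318.2000 + 0.577 × 101.6000 = 376.8232

376.823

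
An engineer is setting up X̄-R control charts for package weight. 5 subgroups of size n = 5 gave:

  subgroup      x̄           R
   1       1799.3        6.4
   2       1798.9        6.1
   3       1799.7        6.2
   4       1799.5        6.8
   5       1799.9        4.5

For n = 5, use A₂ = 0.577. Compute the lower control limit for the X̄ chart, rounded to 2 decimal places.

X̄̄ = (1799.3 + 1798.9 + 1799.7 + 1799.5 + 1799.9) / 5 = 8997.3000 / 5 = 1799.4600
R̄ = (6.4 + 6.1 + 6.2 + 6.8 + 4.5) / 5 = 30.0000 / 5 = 6.0000
LCL = X̄̄ − A₂·R̄ = 1799.4600 − 0.577 × 6.0000 = 1795.9980

1796.00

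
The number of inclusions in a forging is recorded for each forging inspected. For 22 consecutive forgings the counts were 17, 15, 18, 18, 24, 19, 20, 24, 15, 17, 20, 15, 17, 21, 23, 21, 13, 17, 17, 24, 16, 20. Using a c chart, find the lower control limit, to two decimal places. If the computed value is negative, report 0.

c̄ = (17 + 15 + 18 + 18 + 24 + 19 + 20 + 24 + 15 + 17 + 20 + 15 + 17 + 21 + 23 + 21 + 13 + 17 + 17 + 24 + 16 + 20) / 22 = 411 / 22 = 18.6818
LCL = c̄ − 3√c̄ = 18.6818 − 3 × 4.3222 = 5.7151

5.72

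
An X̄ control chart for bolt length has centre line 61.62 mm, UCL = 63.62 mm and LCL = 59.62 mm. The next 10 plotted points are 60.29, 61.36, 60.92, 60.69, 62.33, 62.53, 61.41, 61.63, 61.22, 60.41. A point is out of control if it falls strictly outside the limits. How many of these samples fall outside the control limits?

All 10 points lie within [59.62, 63.62].

0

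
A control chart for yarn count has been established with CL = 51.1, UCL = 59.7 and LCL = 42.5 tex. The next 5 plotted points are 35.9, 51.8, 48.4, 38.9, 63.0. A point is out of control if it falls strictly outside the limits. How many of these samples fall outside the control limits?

Compare each point to [42.5, 59.7]: sample 1 = 35.9 < LCL; sample 4 = 38.9 < LCL; sample 5 = 63.0 > UCL.

3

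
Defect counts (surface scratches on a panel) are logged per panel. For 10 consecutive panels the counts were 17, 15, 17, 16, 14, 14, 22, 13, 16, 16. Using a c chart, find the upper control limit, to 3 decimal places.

c̄ = (17 + 15 + 17 + 16 + 14 + 14 + 22 + 13 + 16 + 16) / 10 = 160 / 10 = 16.0000
UCL = c̄ + 3√c̄ = 16.0000 + 3 × √16.0000 = 16.0000 + 3 × 4.0000 = 28.0000

28.000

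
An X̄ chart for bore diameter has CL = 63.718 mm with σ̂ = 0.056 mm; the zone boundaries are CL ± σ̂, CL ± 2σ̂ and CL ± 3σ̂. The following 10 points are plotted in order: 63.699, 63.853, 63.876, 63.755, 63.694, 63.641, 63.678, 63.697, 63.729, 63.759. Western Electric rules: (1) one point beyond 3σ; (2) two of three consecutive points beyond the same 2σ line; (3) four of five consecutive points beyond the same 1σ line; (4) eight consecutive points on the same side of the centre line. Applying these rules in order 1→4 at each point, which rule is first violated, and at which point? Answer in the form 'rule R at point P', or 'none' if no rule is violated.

rule 2 at point 3

Zone of each point (C = within 1σ̂, B = 1σ̂–2σ̂, A = 2σ̂–3σ̂, * = beyond 3σ̂; sign = side of CL): 1:-C, 2:+A, 3:+A, 4:+C, 5:-C, 6:-B, 7:-C, 8:-C, 9:+C, 10:+C
Rule 2 (two of three consecutive points beyond the same 2σ limit) is satisfied at point 3.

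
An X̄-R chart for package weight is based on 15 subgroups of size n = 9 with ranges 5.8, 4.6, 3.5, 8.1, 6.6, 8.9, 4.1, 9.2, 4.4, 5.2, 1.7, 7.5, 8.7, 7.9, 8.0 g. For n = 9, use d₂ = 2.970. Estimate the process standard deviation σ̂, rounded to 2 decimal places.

R̄ = (5.8 + 4.6 + 3.5 + 8.1 + 6.6 + 8.9 + 4.1 + 9.2 + 4.4 + 5.2 + 1.7 + 7.5 + 8.7 + 7.9 + 8.0) / 15 = 6.2800
σ̂ = R̄ / d₂ = 6.2800 / 2.970 = 2.1145

2.11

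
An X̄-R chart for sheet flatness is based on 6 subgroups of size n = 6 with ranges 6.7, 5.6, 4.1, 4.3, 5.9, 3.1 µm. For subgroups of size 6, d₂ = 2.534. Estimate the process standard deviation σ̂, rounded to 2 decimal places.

R̄ = (6.7 + 5.6 + 4.1 + 4.3 + 5.9 + 3.1) / 6 = 4.9500
σ̂ = R̄ / d₂ = 4.9500 / 2.534 = 1.9534

1.95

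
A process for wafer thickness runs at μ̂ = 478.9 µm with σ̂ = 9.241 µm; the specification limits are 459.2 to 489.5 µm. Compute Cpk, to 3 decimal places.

0.382

Cpu = (USL − μ̂) / (3σ̂) = (489.5 − 478.9) / (3 × 9.241) = 0.3824; Cpl = (μ̂ − LSL) / (3σ̂) = (478.9 − 459.2) / (3 × 9.241) = 0.7106; Cpk = min(Cpu, Cpl) = 0.3824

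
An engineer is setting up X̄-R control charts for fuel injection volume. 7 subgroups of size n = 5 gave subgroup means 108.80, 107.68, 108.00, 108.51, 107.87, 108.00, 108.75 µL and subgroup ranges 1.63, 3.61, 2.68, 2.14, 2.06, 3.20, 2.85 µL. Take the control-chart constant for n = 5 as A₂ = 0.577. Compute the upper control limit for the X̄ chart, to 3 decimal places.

X̄̄ = (108.80 + 107.68 + 108.00 + 108.51 + 107.87 + 108.00 + 108.75) / 7 = 757.6100 / 7 = 108.2300
R̄ = (1.63 + 3.61 + 2.68 + 2.14 + 2.06 + 3.20 + 2.85) / 7 = 18.1700 / 7 = 2.5957
UCL = X̄̄ + A₂·R̄ = 108.2300 + 0.577 × 2.5957 = 109.7277

109.728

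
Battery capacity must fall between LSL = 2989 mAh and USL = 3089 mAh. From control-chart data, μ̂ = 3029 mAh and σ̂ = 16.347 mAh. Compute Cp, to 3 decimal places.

1.020

Cp = (USL − LSL) / (6σ̂) = (3089 − 2989) / (6 × 16.347) = 100.0000 / 98.0820 = 1.0196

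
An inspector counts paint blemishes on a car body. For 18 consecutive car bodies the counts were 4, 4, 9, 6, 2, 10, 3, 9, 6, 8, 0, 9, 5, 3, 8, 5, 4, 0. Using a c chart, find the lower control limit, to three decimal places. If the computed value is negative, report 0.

c̄ = (4 + 4 + 9 + 6 + 2 + 10 + 3 + 9 + 6 + 8 + 0 + 9 + 5 + 3 + 8 + 5 + 4 + 0) / 18 = 95 / 18 = 5.2778
LCL = c̄ − 3√c̄ = 5.2778 − 3 × 2.2973 = -1.6142 → 0 (cannot be negative)

0.000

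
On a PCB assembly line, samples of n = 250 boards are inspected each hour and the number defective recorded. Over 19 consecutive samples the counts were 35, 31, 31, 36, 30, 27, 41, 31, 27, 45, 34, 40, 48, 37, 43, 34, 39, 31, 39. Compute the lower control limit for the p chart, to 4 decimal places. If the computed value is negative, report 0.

0.0765

p̄ = Σdᵢ / (k·n) = 679 / (19 × 250) = 0.14295
LCL = p̄ − 3·√(p̄(1−p̄)/n) = 0.14295 − 3 × 0.02214 = 0.07654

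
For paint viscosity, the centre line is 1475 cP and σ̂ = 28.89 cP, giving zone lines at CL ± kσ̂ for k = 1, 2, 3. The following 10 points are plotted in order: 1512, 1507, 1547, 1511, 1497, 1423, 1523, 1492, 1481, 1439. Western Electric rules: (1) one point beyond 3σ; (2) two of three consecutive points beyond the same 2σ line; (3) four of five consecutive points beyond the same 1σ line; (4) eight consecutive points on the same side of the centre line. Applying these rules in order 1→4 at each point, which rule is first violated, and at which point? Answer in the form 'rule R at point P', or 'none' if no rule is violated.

Zone of each point (C = within 1σ̂, B = 1σ̂–2σ̂, A = 2σ̂–3σ̂, * = beyond 3σ̂; sign = side of CL): 1:+B, 2:+B, 3:+A, 4:+B, 5:+C, 6:-B, 7:+B, 8:+C, 9:+C, 10:-B
Rule 3 (four of five consecutive points beyond the same 1σ limit) is satisfied at point 4.

rule 3 at point 4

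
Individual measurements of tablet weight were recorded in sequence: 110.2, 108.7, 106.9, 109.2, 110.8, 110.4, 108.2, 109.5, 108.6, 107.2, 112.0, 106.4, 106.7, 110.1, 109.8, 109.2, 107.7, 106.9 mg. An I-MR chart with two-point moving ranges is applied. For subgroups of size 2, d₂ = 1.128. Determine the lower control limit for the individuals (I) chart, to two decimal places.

X̄ = (110.2 + 108.7 + 106.9 + 109.2 + 110.8 + 110.4 + 108.2 + 109.5 + 108.6 + 107.2 + 112.0 + 106.4 + 106.7 + 110.1 + 109.8 + 109.2 + 107.7 + 106.9) / 18 = 108.8056
Moving ranges: 1.5, 1.8, 2.3, 1.6, 0.4, 2.2, 1.3, 0.9, 1.4, 4.8, 5.6, 0.3, 3.4, 0.3, 0.6, 1.5, 0.8; M̄R̄ = 30.7000 / 17 = 1.8059
LCL = X̄ − 3·M̄R̄/d₂ = 108.8056 − 3 × 1.8059 / 1.128 = 104.0027

104.00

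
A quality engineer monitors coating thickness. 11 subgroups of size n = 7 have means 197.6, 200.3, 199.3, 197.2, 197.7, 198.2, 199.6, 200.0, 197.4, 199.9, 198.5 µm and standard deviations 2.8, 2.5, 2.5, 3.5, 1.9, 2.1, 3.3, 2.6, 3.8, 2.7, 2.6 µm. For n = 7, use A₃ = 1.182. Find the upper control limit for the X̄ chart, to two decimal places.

X̄̄ = (197.6 + 200.3 + 199.3 + 197.2 + 197.7 + 198.2 + 199.6 + 200.0 + 197.4 + 199.9 + 198.5) / 11 = 198.7000
s̄ = (2.8 + 2.5 + 2.5 + 3.5 + 1.9 + 2.1 + 3.3 + 2.6 + 3.8 + 2.7 + 2.6) / 11 = 2.7545
UCL = X̄̄ + A₃·s̄ = 198.7000 + 1.182 × 2.7545 = 201.9559

201.96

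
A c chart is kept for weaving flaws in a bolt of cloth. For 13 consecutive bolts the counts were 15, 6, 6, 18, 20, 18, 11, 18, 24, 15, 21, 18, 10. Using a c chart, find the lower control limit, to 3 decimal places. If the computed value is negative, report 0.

3.618

c̄ = (15 + 6 + 6 + 18 + 20 + 18 + 11 + 18 + 24 + 15 + 21 + 18 + 10) / 13 = 200 / 13 = 15.3846
LCL = c̄ − 3√c̄ = 15.3846 − 3 × 3.9223 = 3.6176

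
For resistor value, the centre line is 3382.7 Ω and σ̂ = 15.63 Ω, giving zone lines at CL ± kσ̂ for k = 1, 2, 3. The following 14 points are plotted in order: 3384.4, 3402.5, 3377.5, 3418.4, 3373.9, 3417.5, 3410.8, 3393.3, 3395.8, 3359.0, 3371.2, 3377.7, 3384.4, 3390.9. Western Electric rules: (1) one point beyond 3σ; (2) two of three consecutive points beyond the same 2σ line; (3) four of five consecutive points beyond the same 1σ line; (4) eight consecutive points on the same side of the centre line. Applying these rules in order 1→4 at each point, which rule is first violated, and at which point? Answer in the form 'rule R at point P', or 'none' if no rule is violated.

Zone of each point (C = within 1σ̂, B = 1σ̂–2σ̂, A = 2σ̂–3σ̂, * = beyond 3σ̂; sign = side of CL): 1:+C, 2:+B, 3:-C, 4:+A, 5:-C, 6:+A, 7:+B, 8:+C, 9:+C, 10:-B, 11:-C, 12:-C, 13:+C, 14:+C
Rule 2 (two of three consecutive points beyond the same 2σ limit) is satisfied at point 6.

rule 2 at point 6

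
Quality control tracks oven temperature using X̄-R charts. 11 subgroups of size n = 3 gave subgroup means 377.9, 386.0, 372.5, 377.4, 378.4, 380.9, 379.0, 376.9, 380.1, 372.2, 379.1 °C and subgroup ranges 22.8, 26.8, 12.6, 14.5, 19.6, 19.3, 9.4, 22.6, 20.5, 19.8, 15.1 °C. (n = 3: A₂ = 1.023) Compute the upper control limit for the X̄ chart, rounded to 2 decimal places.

X̄̄ = (377.9 + 386.0 + 372.5 + 377.4 + 378.4 + 380.9 + 379.0 + 376.9 + 380.1 + 372.2 + 379.1) / 11 = 4160.4000 / 11 = 378.2182
R̄ = (22.8 + 26.8 + 12.6 + 14.5 + 19.6 + 19.3 + 9.4 + 22.6 + 20.5 + 19.8 + 15.1) / 11 = 203.0000 / 11 = 18.4545
UCL = X̄̄ + A₂·R̄ = 378.2182 + 1.023 × 18.4545 = 397.0972

397.10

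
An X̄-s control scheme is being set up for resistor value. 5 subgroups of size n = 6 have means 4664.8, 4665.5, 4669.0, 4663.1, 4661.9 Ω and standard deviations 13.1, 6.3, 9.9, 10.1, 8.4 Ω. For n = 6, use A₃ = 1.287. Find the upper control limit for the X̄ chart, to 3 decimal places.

4677.164

X̄̄ = (4664.8 + 4665.5 + 4669.0 + 4663.1 + 4661.9) / 5 = 4664.8600
s̄ = (13.1 + 6.3 + 9.9 + 10.1 + 8.4) / 5 = 9.5600
UCL = X̄̄ + A₃·s̄ = 4664.8600 + 1.287 × 9.5600 = 4677.1637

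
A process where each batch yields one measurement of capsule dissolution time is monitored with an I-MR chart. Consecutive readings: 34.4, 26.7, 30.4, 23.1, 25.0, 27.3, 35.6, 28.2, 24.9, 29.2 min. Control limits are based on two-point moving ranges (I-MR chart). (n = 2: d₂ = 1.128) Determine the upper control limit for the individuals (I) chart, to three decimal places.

X̄ = (34.4 + 26.7 + 30.4 + 23.1 + 25.0 + 27.3 + 35.6 + 28.2 + 24.9 + 29.2) / 10 = 28.4800
Moving ranges: 7.7, 3.7, 7.3, 1.9, 2.3, 8.3, 7.4, 3.3, 4.3; M̄R̄ = 46.2000 / 9 = 5.1333
UCL = X̄ + 3·M̄R̄/d₂ = 28.4800 + 3 × 5.1333 / 1.128 = 42.1325

42.132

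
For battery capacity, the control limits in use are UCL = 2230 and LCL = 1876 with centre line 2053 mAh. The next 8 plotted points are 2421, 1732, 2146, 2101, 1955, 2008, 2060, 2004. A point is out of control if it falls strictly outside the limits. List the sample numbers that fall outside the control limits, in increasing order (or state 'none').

Compare each point to [1876, 2230]: sample 1 = 2421 > UCL; sample 2 = 1732 < LCL.

1, 2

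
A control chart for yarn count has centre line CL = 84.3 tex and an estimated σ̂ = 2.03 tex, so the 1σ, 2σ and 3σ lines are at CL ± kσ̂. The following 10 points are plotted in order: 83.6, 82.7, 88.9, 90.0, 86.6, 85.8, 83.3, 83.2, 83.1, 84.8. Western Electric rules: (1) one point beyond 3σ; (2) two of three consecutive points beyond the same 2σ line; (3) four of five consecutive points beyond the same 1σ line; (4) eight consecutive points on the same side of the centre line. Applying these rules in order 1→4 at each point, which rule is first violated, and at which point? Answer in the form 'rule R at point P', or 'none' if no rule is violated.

rule 2 at point 4

Zone of each point (C = within 1σ̂, B = 1σ̂–2σ̂, A = 2σ̂–3σ̂, * = beyond 3σ̂; sign = side of CL): 1:-C, 2:-C, 3:+A, 4:+A, 5:+B, 6:+C, 7:-C, 8:-C, 9:-C, 10:+C
Rule 2 (two of three consecutive points beyond the same 2σ limit) is satisfied at point 4.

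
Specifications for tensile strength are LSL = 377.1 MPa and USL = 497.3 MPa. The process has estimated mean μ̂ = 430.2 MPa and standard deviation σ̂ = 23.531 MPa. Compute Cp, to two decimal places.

Cp = (USL − LSL) / (6σ̂) = (497.3 − 377.1) / (6 × 23.531) = 120.2000 / 141.1860 = 0.8514

0.85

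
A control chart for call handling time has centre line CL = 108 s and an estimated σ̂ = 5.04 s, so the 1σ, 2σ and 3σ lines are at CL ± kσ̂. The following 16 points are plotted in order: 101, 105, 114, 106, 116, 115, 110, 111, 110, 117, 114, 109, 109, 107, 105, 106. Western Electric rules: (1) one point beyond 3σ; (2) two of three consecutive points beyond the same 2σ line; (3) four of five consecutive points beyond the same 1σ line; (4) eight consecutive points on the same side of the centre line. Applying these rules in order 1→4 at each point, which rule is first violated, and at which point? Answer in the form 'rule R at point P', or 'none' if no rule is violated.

rule 4 at point 12

Zone of each point (C = within 1σ̂, B = 1σ̂–2σ̂, A = 2σ̂–3σ̂, * = beyond 3σ̂; sign = side of CL): 1:-B, 2:-C, 3:+B, 4:-C, 5:+B, 6:+B, 7:+C, 8:+C, 9:+C, 10:+B, 11:+B, 12:+C, 13:+C, 14:-C, 15:-C, 16:-C
Rule 4 (eight consecutive points on the same side of the centre line) is satisfied at point 12.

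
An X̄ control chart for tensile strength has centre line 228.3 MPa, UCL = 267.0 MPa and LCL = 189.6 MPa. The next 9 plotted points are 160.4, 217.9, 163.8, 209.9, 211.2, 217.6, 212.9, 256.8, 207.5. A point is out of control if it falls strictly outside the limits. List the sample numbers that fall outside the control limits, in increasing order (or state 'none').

Compare each point to [189.6, 267.0]: sample 1 = 160.4 < LCL; sample 3 = 163.8 < LCL.

1, 3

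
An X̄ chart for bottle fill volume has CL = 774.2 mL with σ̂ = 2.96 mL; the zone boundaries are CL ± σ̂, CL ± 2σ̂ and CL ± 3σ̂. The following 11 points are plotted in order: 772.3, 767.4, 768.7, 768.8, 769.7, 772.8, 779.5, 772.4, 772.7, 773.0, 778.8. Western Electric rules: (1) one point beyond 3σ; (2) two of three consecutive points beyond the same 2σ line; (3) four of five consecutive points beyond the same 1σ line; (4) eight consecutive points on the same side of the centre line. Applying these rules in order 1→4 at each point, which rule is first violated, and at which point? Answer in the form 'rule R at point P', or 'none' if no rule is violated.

rule 3 at point 5

Zone of each point (C = within 1σ̂, B = 1σ̂–2σ̂, A = 2σ̂–3σ̂, * = beyond 3σ̂; sign = side of CL): 1:-C, 2:-A, 3:-B, 4:-B, 5:-B, 6:-C, 7:+B, 8:-C, 9:-C, 10:-C, 11:+B
Rule 3 (four of five consecutive points beyond the same 1σ limit) is satisfied at point 5.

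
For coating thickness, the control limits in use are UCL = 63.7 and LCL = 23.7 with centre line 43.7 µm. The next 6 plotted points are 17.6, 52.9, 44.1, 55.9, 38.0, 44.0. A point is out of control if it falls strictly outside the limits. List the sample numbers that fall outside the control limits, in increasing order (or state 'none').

Compare each point to [23.7, 63.7]: sample 1 = 17.6 < LCL.

1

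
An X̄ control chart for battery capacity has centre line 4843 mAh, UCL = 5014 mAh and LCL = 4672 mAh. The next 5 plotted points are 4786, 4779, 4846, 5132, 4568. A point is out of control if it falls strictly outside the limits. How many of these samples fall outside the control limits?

2

Compare each point to [4672, 5014]: sample 4 = 5132 > UCL; sample 5 = 4568 < LCL.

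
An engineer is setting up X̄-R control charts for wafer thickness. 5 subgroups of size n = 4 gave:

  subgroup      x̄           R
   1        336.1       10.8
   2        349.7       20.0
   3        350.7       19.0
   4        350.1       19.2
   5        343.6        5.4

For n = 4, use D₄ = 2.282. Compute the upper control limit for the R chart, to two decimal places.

R̄ = (10.8 + 20.0 + 19.0 + 19.2 + 5.4) / 5 = 74.4000 / 5 = 14.8800
UCL_R = D₄·R̄ = 2.282 × 14.8800 = 33.9562

33.96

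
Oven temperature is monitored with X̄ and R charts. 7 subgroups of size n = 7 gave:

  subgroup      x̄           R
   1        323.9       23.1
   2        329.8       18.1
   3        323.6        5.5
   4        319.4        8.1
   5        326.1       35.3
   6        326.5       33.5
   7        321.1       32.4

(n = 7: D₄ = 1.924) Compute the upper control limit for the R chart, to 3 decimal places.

R̄ = (23.1 + 18.1 + 5.5 + 8.1 + 35.3 + 33.5 + 32.4) / 7 = 156.0000 / 7 = 22.2857
UCL_R = D₄·R̄ = 1.924 × 22.2857 = 42.8777

42.878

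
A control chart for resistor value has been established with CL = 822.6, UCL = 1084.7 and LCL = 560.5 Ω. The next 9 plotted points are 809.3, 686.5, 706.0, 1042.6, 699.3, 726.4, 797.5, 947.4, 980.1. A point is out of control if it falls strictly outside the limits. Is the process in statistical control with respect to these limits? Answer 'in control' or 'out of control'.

in control

All 9 points lie within [560.5, 1084.7].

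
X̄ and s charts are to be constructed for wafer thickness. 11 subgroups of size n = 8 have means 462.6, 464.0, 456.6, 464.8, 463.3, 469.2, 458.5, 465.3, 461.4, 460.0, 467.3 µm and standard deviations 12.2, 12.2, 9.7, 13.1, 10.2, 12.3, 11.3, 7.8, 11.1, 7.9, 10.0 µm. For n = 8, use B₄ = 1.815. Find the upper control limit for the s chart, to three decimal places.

19.437

s̄ = (12.2 + 12.2 + 9.7 + 13.1 + 10.2 + 12.3 + 11.3 + 7.8 + 11.1 + 7.9 + 10.0) / 11 = 10.7091
UCL_s = B₄·s̄ = 1.815 × 10.7091 = 19.4370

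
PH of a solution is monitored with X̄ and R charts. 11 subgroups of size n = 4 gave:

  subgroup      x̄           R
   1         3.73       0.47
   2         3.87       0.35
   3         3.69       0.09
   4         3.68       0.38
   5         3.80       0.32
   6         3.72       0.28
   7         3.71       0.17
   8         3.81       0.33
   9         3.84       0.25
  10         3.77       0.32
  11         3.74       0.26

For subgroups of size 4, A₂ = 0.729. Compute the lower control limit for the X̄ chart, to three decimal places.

X̄̄ = (3.73 + 3.87 + 3.69 + 3.68 + 3.80 + 3.72 + 3.71 + 3.81 + 3.84 + 3.77 + 3.74) / 11 = 41.3600 / 11 = 3.7600
R̄ = (0.47 + 0.35 + 0.09 + 0.38 + 0.32 + 0.28 + 0.17 + 0.33 + 0.25 + 0.32 + 0.26) / 11 = 3.2200 / 11 = 0.2927
LCL = X̄̄ − A₂·R̄ = 3.7600 − 0.729 × 0.2927 = 3.5466

3.547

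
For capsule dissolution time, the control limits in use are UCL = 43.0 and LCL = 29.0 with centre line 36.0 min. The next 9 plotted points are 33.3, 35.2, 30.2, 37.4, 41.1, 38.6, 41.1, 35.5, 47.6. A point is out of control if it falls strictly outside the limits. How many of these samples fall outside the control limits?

Compare each point to [29.0, 43.0]: sample 9 = 47.6 > UCL.

1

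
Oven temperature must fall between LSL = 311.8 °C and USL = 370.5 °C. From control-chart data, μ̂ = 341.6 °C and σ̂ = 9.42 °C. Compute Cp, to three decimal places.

1.039

Cp = (USL − LSL) / (6σ̂) = (370.5 − 311.8) / (6 × 9.42) = 58.7000 / 56.5200 = 1.0386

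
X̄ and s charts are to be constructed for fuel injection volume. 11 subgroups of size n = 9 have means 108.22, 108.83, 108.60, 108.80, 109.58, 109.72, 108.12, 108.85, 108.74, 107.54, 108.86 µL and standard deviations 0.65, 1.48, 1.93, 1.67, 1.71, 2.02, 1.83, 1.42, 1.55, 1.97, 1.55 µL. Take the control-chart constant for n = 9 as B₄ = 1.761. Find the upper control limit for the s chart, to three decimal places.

2.846

s̄ = (0.65 + 1.48 + 1.93 + 1.67 + 1.71 + 2.02 + 1.83 + 1.42 + 1.55 + 1.97 + 1.55) / 11 = 1.6164
UCL_s = B₄·s̄ = 1.761 × 1.6164 = 2.8464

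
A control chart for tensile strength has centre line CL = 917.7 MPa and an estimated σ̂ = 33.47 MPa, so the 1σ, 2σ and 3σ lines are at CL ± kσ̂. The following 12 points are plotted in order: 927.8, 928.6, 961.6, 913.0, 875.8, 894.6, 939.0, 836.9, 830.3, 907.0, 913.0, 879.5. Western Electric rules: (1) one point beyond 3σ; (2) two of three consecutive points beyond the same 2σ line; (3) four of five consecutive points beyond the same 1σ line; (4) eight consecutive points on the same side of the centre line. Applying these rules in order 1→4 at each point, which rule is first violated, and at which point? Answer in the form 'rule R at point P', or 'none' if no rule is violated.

Zone of each point (C = within 1σ̂, B = 1σ̂–2σ̂, A = 2σ̂–3σ̂, * = beyond 3σ̂; sign = side of CL): 1:+C, 2:+C, 3:+B, 4:-C, 5:-B, 6:-C, 7:+C, 8:-A, 9:-A, 10:-C, 11:-C, 12:-B
Rule 2 (two of three consecutive points beyond the same 2σ limit) is satisfied at point 9.

rule 2 at point 9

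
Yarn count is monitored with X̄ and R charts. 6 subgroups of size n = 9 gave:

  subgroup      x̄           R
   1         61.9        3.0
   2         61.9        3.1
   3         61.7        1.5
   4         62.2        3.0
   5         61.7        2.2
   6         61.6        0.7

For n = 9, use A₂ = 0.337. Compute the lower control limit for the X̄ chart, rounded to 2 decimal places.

X̄̄ = (61.9 + 61.9 + 61.7 + 62.2 + 61.7 + 61.6) / 6 = 371.0000 / 6 = 61.8333
R̄ = (3.0 + 3.1 + 1.5 + 3.0 + 2.2 + 0.7) / 6 = 13.5000 / 6 = 2.2500
LCL = X̄̄ − A₂·R̄ = 61.8333 − 0.337 × 2.2500 = 61.0751

61.08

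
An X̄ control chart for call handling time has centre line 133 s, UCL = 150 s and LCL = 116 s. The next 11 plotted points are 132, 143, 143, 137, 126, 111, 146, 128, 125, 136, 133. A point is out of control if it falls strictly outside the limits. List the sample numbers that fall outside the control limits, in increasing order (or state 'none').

Compare each point to [116, 150]: sample 6 = 111 < LCL.

6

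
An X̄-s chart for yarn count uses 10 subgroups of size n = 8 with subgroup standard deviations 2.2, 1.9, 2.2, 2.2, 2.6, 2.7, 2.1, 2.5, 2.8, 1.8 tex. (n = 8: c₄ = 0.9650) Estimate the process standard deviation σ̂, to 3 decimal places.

s̄ = (2.2 + 1.9 + 2.2 + 2.2 + 2.6 + 2.7 + 2.1 + 2.5 + 2.8 + 1.8) / 10 = 2.3000
σ̂ = s̄ / c₄ = 2.3000 / 0.9650 = 2.3834

2.383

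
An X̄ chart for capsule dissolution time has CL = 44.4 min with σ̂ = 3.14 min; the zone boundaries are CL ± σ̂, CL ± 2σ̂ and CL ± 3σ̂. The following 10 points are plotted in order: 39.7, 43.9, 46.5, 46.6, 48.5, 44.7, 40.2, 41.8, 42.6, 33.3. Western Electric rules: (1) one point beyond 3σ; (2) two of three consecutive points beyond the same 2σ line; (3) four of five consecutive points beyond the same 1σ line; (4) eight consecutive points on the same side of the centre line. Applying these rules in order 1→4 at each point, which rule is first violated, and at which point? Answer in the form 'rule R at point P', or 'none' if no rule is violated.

Zone of each point (C = within 1σ̂, B = 1σ̂–2σ̂, A = 2σ̂–3σ̂, * = beyond 3σ̂; sign = side of CL): 1:-B, 2:-C, 3:+C, 4:+C, 5:+B, 6:+C, 7:-B, 8:-C, 9:-C, 10:-*
Rule 1 (one point beyond the 3σ limits) is satisfied at point 10.

rule 1 at point 10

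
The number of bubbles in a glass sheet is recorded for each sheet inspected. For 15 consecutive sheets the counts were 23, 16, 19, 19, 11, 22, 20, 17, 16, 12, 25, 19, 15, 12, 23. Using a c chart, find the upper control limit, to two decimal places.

30.64

c̄ = (23 + 16 + 19 + 19 + 11 + 22 + 20 + 17 + 16 + 12 + 25 + 19 + 15 + 12 + 23) / 15 = 269 / 15 = 17.9333
UCL = c̄ + 3√c̄ = 17.9333 + 3 × √17.9333 = 17.9333 + 3 × 4.2348 = 30.6377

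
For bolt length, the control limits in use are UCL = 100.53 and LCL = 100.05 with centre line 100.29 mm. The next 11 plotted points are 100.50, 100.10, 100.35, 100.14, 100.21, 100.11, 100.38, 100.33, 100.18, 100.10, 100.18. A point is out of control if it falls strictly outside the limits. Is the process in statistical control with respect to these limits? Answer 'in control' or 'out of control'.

in control

All 11 points lie within [100.05, 100.53].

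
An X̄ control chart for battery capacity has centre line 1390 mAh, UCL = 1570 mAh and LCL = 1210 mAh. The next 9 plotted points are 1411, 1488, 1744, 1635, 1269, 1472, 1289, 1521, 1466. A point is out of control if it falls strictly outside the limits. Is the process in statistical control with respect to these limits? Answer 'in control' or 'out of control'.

Compare each point to [1210, 1570]: sample 3 = 1744 > UCL; sample 4 = 1635 > UCL.

out of control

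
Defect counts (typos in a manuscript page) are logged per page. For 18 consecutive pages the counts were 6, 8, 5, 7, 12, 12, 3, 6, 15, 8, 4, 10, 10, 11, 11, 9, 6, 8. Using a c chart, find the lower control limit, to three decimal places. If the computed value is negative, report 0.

c̄ = (6 + 8 + 5 + 7 + 12 + 12 + 3 + 6 + 15 + 8 + 4 + 10 + 10 + 11 + 11 + 9 + 6 + 8) / 18 = 151 / 18 = 8.3889
LCL = c̄ − 3√c̄ = 8.3889 − 3 × 2.8964 = -0.3002 → 0 (cannot be negative)

0.000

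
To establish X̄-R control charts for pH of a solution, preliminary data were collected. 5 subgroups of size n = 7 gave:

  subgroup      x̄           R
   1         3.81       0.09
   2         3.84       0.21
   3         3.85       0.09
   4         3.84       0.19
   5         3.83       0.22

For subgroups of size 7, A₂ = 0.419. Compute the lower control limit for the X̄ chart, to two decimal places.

X̄̄ = (3.81 + 3.84 + 3.85 + 3.84 + 3.83) / 5 = 19.1700 / 5 = 3.8340
R̄ = (0.09 + 0.21 + 0.09 + 0.19 + 0.22) / 5 = 0.8000 / 5 = 0.1600
LCL = X̄̄ − A₂·R̄ = 3.8340 − 0.419 × 0.1600 = 3.7670

3.77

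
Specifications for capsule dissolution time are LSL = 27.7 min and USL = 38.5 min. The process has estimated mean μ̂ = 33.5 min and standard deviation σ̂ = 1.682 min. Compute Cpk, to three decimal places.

Cpu = (USL − μ̂) / (3σ̂) = (38.5 − 33.5) / (3 × 1.682) = 0.9909; Cpl = (μ̂ − LSL) / (3σ̂) = (33.5 − 27.7) / (3 × 1.682) = 1.1494; Cpk = min(Cpu, Cpl) = 0.9909

0.991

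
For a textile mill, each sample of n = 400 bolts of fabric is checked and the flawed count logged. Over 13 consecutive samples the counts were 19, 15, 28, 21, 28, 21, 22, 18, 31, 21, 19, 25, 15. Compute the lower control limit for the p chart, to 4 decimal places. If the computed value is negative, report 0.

0.0204

p̄ = Σdᵢ / (k·n) = 283 / (13 × 400) = 0.05442
LCL = p̄ − 3·√(p̄(1−p̄)/n) = 0.05442 − 3 × 0.01134 = 0.02040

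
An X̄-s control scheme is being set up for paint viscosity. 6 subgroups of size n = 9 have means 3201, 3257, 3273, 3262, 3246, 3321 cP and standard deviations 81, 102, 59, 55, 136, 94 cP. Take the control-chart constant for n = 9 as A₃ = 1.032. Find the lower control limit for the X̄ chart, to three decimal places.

X̄̄ = (3201 + 3257 + 3273 + 3262 + 3246 + 3321) / 6 = 3260.0000
s̄ = (81 + 102 + 59 + 55 + 136 + 94) / 6 = 87.8333
LCL = X̄̄ − A₃·s̄ = 3260.0000 − 1.032 × 87.8333 = 3169.3560

3169.356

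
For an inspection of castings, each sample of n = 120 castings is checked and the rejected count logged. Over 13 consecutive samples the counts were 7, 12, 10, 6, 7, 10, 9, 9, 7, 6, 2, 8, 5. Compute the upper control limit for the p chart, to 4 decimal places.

0.1293

p̄ = Σdᵢ / (k·n) = 98 / (13 × 120) = 0.06282
UCL = p̄ + 3·√(p̄(1−p̄)/n) = 0.06282 + 3 × √(0.06282×0.93718/120) = 0.06282 + 3 × 0.02215 = 0.12927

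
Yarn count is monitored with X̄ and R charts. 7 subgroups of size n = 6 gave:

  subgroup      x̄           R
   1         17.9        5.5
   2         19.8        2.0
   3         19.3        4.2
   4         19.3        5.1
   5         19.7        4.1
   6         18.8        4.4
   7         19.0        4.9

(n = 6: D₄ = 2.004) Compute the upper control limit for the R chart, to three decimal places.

R̄ = (5.5 + 2.0 + 4.2 + 5.1 + 4.1 + 4.4 + 4.9) / 7 = 30.2000 / 7 = 4.3143
UCL_R = D₄·R̄ = 2.004 × 4.3143 = 8.6458

8.646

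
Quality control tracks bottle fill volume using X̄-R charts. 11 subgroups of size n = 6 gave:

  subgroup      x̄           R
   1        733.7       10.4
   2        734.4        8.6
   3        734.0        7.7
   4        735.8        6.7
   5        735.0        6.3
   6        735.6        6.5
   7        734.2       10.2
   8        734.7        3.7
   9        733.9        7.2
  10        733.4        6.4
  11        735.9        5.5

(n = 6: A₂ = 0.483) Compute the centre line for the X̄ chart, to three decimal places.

X̄̄ = (733.7 + 734.4 + 734.0 + 735.8 + 735.0 + 735.6 + 734.2 + 734.7 + 733.9 + 733.4 + 735.9) / 11 = 8080.6000 / 11 = 734.6000
CL = X̄̄ = 734.6000

734.600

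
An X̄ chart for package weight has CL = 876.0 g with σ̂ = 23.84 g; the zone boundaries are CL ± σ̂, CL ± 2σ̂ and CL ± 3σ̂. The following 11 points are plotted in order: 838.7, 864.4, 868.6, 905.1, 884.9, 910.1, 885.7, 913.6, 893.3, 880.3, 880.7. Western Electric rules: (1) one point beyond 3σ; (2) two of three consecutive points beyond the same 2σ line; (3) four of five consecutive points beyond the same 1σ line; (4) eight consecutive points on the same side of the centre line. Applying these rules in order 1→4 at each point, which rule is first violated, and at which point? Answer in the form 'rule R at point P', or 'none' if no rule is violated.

rule 4 at point 11

Zone of each point (C = within 1σ̂, B = 1σ̂–2σ̂, A = 2σ̂–3σ̂, * = beyond 3σ̂; sign = side of CL): 1:-B, 2:-C, 3:-C, 4:+B, 5:+C, 6:+B, 7:+C, 8:+B, 9:+C, 10:+C, 11:+C
Rule 4 (eight consecutive points on the same side of the centre line) is satisfied at point 11.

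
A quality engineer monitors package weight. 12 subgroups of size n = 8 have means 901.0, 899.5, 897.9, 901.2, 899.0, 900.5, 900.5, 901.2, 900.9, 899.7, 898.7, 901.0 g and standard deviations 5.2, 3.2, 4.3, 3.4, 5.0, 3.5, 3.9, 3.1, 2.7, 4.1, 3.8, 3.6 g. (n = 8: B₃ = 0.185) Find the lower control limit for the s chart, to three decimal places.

0.706

s̄ = (5.2 + 3.2 + 4.3 + 3.4 + 5.0 + 3.5 + 3.9 + 3.1 + 2.7 + 4.1 + 3.8 + 3.6) / 12 = 3.8167
LCL_s = B₃·s̄ = 0.185 × 3.8167 = 0.7061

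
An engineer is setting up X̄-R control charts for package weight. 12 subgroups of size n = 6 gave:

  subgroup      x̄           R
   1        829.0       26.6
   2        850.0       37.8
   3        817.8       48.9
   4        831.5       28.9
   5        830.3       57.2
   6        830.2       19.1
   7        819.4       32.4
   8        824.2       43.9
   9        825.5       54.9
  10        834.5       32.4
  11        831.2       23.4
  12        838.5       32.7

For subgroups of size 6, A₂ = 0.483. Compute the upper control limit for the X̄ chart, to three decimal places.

X̄̄ = (829.0 + 850.0 + 817.8 + 831.5 + 830.3 + 830.2 + 819.4 + 824.2 + 825.5 + 834.5 + 831.2 + 838.5) / 12 = 9962.1000 / 12 = 830.1750
R̄ = (26.6 + 37.8 + 48.9 + 28.9 + 57.2 + 19.1 + 32.4 + 43.9 + 54.9 + 32.4 + 23.4 + 32.7) / 12 = 438.2000 / 12 = 36.5167
UCL = X̄̄ + A₂·R̄ = 830.1750 + 0.483 × 36.5167 = 847.8126

847.813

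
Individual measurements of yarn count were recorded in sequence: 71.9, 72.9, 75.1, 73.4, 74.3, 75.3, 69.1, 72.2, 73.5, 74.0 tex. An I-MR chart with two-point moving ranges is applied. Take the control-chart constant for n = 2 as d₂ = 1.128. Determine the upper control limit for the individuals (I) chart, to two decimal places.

78.46

X̄ = (71.9 + 72.9 + 75.1 + 73.4 + 74.3 + 75.3 + 69.1 + 72.2 + 73.5 + 74.0) / 10 = 73.1700
Moving ranges: 1.0, 2.2, 1.7, 0.9, 1.0, 6.2, 3.1, 1.3, 0.5; M̄R̄ = 17.9000 / 9 = 1.9889
UCL = X̄ + 3·M̄R̄/d₂ = 73.1700 + 3 × 1.9889 / 1.128 = 78.4596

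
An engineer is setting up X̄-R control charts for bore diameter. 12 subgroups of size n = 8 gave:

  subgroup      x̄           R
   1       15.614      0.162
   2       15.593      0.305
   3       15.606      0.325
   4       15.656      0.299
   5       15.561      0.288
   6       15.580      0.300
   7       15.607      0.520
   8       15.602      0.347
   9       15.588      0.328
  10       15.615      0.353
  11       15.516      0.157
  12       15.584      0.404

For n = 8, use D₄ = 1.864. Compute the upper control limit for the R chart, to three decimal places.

R̄ = (0.162 + 0.305 + 0.325 + 0.299 + 0.288 + 0.300 + 0.520 + 0.347 + 0.328 + 0.353 + 0.157 + 0.404) / 12 = 3.7880 / 12 = 0.3157
UCL_R = D₄·R̄ = 1.864 × 0.3157 = 0.5884

0.588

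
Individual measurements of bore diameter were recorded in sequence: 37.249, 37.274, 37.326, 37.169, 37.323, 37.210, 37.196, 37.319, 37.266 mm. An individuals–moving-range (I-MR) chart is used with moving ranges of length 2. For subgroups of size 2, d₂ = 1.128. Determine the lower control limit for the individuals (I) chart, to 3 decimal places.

X̄ = (37.249 + 37.274 + 37.326 + 37.169 + 37.323 + 37.210 + 37.196 + 37.319 + 37.266) / 9 = 37.2591
Moving ranges: 0.025, 0.052, 0.157, 0.154, 0.113, 0.014, 0.123, 0.053; M̄R̄ = 0.6910 / 8 = 0.0864
LCL = X̄ − 3·M̄R̄/d₂ = 37.2591 − 3 × 0.0864 / 1.128 = 37.0294

37.029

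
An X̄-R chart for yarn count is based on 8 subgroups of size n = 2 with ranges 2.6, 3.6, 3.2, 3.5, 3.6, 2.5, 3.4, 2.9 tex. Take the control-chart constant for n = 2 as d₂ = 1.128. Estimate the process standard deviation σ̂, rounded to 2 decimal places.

2.80

R̄ = (2.6 + 3.6 + 3.2 + 3.5 + 3.6 + 2.5 + 3.4 + 2.9) / 8 = 3.1625
σ̂ = R̄ / d₂ = 3.1625 / 1.128 = 2.8036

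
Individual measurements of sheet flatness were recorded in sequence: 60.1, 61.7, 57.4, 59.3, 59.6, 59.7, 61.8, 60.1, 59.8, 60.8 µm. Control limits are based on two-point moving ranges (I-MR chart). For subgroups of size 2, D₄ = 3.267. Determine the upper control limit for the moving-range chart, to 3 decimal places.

Moving ranges: 1.6, 4.3, 1.9, 0.3, 0.1, 2.1, 1.7, 0.3, 1.0; M̄R̄ = 13.3000 / 9 = 1.4778
UCL_MR = D₄·M̄R̄ = 3.267 × 1.4778 = 4.8279

4.828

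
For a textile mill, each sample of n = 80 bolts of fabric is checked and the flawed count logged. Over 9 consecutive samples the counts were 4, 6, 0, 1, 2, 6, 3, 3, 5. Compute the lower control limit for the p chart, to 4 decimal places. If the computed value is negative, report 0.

0.0000

p̄ = Σdᵢ / (k·n) = 30 / (9 × 80) = 0.04167
LCL = p̄ − 3·√(p̄(1−p̄)/n) = 0.04167 − 3 × 0.02234 = -0.02536 → 0 (negative, so LCL = 0)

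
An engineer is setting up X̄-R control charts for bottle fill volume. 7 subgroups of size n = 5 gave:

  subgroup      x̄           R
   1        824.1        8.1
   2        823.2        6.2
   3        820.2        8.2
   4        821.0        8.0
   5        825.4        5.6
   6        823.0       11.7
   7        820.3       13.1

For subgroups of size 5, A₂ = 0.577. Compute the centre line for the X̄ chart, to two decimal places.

X̄̄ = (824.1 + 823.2 + 820.2 + 821.0 + 825.4 + 823.0 + 820.3) / 7 = 5757.2000 / 7 = 822.4571
CL = X̄̄ = 822.4571

822.46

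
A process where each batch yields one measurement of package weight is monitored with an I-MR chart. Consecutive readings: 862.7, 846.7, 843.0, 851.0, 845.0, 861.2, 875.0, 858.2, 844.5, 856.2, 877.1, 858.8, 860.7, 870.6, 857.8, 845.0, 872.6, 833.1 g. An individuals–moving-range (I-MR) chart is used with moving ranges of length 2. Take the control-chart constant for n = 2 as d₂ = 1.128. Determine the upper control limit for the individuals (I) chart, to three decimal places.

895.671

X̄ = (862.7 + 846.7 + 843.0 + 851.0 + 845.0 + 861.2 + 875.0 + 858.2 + 844.5 + 856.2 + 877.1 + 858.8 + 860.7 + 870.6 + 857.8 + 845.0 + 872.6 + 833.1) / 18 = 856.6222
Moving ranges: 16.0, 3.7, 8.0, 6.0, 16.2, 13.8, 16.8, 13.7, 11.7, 20.9, 18.3, 1.9, 9.9, 12.8, 12.8, 27.6, 39.5; M̄R̄ = 249.6000 / 17 = 14.6824
UCL = X̄ + 3·M̄R̄/d₂ = 856.6222 + 3 × 14.6824 / 1.128 = 895.6710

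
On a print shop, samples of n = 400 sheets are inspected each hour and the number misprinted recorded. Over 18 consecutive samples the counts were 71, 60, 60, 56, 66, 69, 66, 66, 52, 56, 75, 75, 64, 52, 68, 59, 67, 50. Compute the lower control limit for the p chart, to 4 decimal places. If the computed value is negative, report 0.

0.1026

p̄ = Σdᵢ / (k·n) = 1132 / (18 × 400) = 0.15722
LCL = p̄ − 3·√(p̄(1−p̄)/n) = 0.15722 − 3 × 0.01820 = 0.10262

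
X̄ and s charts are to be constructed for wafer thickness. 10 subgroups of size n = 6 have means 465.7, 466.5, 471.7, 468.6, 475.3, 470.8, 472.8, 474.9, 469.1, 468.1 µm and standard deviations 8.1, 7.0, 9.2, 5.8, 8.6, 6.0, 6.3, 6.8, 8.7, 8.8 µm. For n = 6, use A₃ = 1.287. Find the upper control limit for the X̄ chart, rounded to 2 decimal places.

X̄̄ = (465.7 + 466.5 + 471.7 + 468.6 + 475.3 + 470.8 + 472.8 + 474.9 + 469.1 + 468.1) / 10 = 470.3500
s̄ = (8.1 + 7.0 + 9.2 + 5.8 + 8.6 + 6.0 + 6.3 + 6.8 + 8.7 + 8.8) / 10 = 7.5300
UCL = X̄̄ + A₃·s̄ = 470.3500 + 1.287 × 7.5300 = 480.0411

480.04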